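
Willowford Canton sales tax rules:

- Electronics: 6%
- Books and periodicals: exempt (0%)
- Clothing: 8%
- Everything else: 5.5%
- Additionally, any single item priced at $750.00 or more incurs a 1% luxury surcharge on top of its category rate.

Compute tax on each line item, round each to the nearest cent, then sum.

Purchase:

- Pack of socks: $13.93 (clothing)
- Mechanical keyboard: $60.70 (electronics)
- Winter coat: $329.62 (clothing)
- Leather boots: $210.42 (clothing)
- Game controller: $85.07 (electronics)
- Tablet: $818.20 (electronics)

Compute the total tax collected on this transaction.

Pack of socks $13.93: clothing → 8% → $1.11
Mechanical keyboard $60.70: electronics → 6% → $3.64
Winter coat $329.62: clothing → 8% → $26.37
Leather boots $210.42: clothing → 8% → $16.83
Game controller $85.07: electronics → 6% → $5.10
Tablet $818.20: electronics → 6% + 1% surcharge = 7% → $57.27
Total tax = $1.11 + $3.64 + $26.37 + $16.83 + $5.10 + $57.27 = $110.32

$110.32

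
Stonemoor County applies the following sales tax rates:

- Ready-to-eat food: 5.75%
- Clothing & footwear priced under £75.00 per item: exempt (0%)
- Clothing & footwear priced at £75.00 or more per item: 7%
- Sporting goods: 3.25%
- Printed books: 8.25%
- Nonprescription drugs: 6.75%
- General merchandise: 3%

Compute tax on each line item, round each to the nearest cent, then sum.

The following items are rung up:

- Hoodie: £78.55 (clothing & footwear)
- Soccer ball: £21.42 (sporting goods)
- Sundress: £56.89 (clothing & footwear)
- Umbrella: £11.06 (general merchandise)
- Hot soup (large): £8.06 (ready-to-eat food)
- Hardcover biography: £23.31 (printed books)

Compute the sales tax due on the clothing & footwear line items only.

Hoodie £78.55: clothing & footwear, £75.00 or more → 7% → £5.50
Sundress £56.89: clothing & footwear, under £75.00 → 0% → £0.00
Tax on clothing & footwear = £5.50 + £0.00 = £5.50

£5.50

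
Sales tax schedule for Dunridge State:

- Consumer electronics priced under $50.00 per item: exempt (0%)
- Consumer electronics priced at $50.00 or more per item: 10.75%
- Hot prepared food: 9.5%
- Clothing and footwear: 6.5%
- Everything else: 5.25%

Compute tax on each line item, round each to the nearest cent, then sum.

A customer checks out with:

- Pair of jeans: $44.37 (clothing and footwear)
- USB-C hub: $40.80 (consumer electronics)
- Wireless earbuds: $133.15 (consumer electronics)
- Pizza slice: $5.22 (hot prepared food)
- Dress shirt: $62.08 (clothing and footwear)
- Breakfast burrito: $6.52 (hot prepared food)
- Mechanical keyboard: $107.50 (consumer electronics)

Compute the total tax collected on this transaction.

Pair of jeans $44.37: clothing and footwear → 6.5% → $2.88
USB-C hub $40.80: consumer electronics, under $50.00 → 0% → $0.00
Wireless earbuds $133.15: consumer electronics, $50.00 or more → 10.75% → $14.31
Pizza slice $5.22: hot prepared food → 9.5% → $0.50
Dress shirt $62.08: clothing and footwear → 6.5% → $4.04
Breakfast burrito $6.52: hot prepared food → 9.5% → $0.62
Mechanical keyboard $107.50: consumer electronics, $50.00 or more → 10.75% → $11.56
Total tax = $2.88 + $14.31 + $0.50 + $4.04 + $0.62 + $11.56 = $33.91

$33.91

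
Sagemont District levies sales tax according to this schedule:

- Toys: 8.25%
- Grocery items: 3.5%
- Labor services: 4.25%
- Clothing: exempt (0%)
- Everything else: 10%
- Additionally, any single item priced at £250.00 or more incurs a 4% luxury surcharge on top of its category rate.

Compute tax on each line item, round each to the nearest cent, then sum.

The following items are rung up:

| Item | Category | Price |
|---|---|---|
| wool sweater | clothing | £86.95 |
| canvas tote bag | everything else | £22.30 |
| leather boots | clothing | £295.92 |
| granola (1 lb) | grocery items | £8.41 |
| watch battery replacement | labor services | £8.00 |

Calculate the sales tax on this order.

Wool sweater £86.95: clothing → 0% → £0.00
Canvas tote bag £22.30: everything else → 10% → £2.23
Leather boots £295.92: clothing → 0% + 4% surcharge = 4% → £11.84
Granola (1 lb) £8.41: grocery items → 3.5% → £0.29
Watch battery replacement £8.00: labor services → 4.25% → £0.34
Total tax = £2.23 + £11.84 + £0.29 + £0.34 = £14.70

£14.70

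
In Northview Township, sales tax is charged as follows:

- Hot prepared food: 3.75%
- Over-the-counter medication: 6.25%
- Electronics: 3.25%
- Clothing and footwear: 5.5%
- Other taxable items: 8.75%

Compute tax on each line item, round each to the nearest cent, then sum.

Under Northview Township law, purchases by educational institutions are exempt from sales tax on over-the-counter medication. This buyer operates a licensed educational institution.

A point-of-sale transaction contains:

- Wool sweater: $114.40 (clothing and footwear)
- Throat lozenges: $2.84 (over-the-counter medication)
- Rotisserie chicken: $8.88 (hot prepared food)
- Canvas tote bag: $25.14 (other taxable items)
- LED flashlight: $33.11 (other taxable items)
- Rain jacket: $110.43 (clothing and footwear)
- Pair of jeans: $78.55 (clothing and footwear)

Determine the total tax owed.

Wool sweater $114.40: clothing and footwear → 5.5% → $6.29
Throat lozenges $2.84: over-the-counter medication, buyer-exempt → 0% → $0.00
Rotisserie chicken $8.88: hot prepared food → 3.75% → $0.33
Canvas tote bag $25.14: other taxable items → 8.75% → $2.20
LED flashlight $33.11: other taxable items → 8.75% → $2.90
Rain jacket $110.43: clothing and footwear → 5.5% → $6.07
Pair of jeans $78.55: clothing and footwear → 5.5% → $4.32
Total tax = $6.29 + $0.33 + $2.20 + $2.90 + $6.07 + $4.32 = $22.11

$22.11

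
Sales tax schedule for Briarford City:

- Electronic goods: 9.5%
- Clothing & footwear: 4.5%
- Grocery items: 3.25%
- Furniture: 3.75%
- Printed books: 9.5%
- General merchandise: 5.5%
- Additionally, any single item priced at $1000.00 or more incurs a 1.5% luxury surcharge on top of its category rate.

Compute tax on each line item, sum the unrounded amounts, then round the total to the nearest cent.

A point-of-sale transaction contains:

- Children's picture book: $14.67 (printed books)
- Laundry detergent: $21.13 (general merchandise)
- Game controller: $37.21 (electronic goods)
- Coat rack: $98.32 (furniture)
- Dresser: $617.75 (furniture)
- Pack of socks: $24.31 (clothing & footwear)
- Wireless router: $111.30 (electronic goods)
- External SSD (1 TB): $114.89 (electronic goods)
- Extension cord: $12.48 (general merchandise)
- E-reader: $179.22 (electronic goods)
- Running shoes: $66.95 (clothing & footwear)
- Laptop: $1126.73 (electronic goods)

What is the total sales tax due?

$200.19

Children's picture book $14.67: printed books → 9.5% → $1.39365
Laundry detergent $21.13: general merchandise → 5.5% → $1.16215
Game controller $37.21: electronic goods → 9.5% → $3.53495
Coat rack $98.32: furniture → 3.75% → $3.687
Dresser $617.75: furniture → 3.75% → $23.165625
Pack of socks $24.31: clothing & footwear → 4.5% → $1.09395
Wireless router $111.30: electronic goods → 9.5% → $10.5735
External SSD (1 TB) $114.89: electronic goods → 9.5% → $10.91455
Extension cord $12.48: general merchandise → 5.5% → $0.6864
E-reader $179.22: electronic goods → 9.5% → $17.0259
Running shoes $66.95: clothing & footwear → 4.5% → $3.01275
Laptop $1126.73: electronic goods → 9.5% + 1.5% surcharge = 11% → $123.9403
Unrounded tax sum = $200.190725 → $200.19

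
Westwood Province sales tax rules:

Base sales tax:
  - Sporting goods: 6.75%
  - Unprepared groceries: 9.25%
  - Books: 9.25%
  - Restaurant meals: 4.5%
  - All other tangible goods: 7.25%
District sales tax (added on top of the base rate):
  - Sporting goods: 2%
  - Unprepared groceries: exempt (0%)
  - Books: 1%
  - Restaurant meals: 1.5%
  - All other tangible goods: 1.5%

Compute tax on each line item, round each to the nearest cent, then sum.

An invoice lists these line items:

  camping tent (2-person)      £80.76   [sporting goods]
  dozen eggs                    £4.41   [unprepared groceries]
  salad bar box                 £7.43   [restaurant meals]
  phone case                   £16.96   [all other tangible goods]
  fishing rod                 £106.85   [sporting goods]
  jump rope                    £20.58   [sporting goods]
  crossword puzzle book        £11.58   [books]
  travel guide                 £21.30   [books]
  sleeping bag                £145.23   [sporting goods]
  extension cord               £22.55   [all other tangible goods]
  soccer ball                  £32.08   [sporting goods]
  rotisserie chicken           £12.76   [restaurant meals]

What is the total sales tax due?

Camping tent (2-person) £80.76: sporting goods → 6.75% + 2% district = 8.75% → £7.07
Dozen eggs £4.41: unprepared groceries → 9.25% + 0% district = 9.25% → £0.41
Salad bar box £7.43: restaurant meals → 4.5% + 1.5% district = 6% → £0.45
Phone case £16.96: all other tangible goods → 7.25% + 1.5% district = 8.75% → £1.48
Fishing rod £106.85: sporting goods → 6.75% + 2% district = 8.75% → £9.35
Jump rope £20.58: sporting goods → 6.75% + 2% district = 8.75% → £1.80
Crossword puzzle book £11.58: books → 9.25% + 1% district = 10.25% → £1.19
Travel guide £21.30: books → 9.25% + 1% district = 10.25% → £2.18
Sleeping bag £145.23: sporting goods → 6.75% + 2% district = 8.75% → £12.71
Extension cord £22.55: all other tangible goods → 7.25% + 1.5% district = 8.75% → £1.97
Soccer ball £32.08: sporting goods → 6.75% + 2% district = 8.75% → £2.81
Rotisserie chicken £12.76: restaurant meals → 4.5% + 1.5% district = 6% → £0.77
Total tax = £7.07 + £0.41 + £0.45 + £1.48 + £9.35 + £1.80 + £1.19 + £2.18 + £12.71 + £1.97 + £2.81 + £0.77 = £42.19

£42.19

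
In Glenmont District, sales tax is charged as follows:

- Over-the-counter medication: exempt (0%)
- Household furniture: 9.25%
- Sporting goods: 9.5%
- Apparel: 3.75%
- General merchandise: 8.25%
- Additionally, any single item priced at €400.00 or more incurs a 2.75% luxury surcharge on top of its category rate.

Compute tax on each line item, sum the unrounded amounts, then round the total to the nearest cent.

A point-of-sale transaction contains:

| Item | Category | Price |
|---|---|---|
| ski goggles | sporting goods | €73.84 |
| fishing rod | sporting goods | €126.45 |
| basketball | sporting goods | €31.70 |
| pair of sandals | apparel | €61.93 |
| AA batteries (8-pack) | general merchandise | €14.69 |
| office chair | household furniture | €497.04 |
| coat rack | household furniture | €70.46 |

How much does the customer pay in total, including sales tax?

€967.85

Ski goggles €73.84: sporting goods → 9.5% → €7.0148
Fishing rod €126.45: sporting goods → 9.5% → €12.01275
Basketball €31.70: sporting goods → 9.5% → €3.0115
Pair of sandals €61.93: apparel → 3.75% → €2.322375
AA batteries (8-pack) €14.69: general merchandise → 8.25% → €1.211925
Office chair €497.04: household furniture → 9.25% + 2.75% surcharge = 12% → €59.6448
Coat rack €70.46: household furniture → 9.25% → €6.51755
Subtotal = €876.11; unrounded tax = €91.7357 → €91.74; total due = €967.85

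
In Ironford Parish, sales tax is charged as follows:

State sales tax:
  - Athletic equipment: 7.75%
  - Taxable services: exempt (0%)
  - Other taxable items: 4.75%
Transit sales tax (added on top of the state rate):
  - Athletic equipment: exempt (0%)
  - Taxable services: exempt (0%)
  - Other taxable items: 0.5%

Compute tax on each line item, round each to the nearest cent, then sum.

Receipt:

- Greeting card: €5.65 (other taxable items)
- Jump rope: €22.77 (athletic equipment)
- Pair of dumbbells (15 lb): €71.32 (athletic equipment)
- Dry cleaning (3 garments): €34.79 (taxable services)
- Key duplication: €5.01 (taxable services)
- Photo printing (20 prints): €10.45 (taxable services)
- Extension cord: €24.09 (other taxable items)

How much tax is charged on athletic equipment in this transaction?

Jump rope €22.77: athletic equipment → 7.75% + 0% transit = 7.75% → €1.76
Pair of dumbbells (15 lb) €71.32: athletic equipment → 7.75% + 0% transit = 7.75% → €5.53
Tax on athletic equipment = €1.76 + €5.53 = €7.29

€7.29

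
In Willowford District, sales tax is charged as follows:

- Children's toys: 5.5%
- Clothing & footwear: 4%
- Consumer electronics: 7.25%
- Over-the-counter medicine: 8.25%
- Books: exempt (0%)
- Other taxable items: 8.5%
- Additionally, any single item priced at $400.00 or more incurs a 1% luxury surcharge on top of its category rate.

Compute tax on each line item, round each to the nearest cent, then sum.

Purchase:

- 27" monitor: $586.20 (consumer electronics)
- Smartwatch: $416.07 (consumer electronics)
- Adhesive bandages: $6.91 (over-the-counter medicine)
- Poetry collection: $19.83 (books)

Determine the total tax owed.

$83.26

27" monitor $586.20: consumer electronics → 7.25% + 1% surcharge = 8.25% → $48.36
Smartwatch $416.07: consumer electronics → 7.25% + 1% surcharge = 8.25% → $34.33
Adhesive bandages $6.91: over-the-counter medicine → 8.25% → $0.57
Poetry collection $19.83: books → 0% → $0.00
Total tax = $48.36 + $34.33 + $0.57 = $83.26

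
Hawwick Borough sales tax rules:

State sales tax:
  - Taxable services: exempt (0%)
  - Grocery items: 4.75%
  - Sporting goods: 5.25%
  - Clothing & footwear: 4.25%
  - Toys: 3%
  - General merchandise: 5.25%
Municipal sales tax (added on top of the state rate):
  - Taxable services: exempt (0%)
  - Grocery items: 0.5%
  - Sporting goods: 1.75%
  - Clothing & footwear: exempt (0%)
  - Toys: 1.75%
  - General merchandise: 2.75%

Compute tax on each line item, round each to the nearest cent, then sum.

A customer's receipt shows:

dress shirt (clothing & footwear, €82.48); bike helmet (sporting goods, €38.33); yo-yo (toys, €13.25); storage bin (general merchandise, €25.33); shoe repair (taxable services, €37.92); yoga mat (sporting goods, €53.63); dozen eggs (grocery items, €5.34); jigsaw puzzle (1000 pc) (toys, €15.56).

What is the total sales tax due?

Dress shirt €82.48: clothing & footwear → 4.25% + 0% municipal = 4.25% → €3.51
Bike helmet €38.33: sporting goods → 5.25% + 1.75% municipal = 7% → €2.68
Yo-yo €13.25: toys → 3% + 1.75% municipal = 4.75% → €0.63
Storage bin €25.33: general merchandise → 5.25% + 2.75% municipal = 8% → €2.03
Shoe repair €37.92: taxable services → 0% + 0% municipal = 0% → €0.00
Yoga mat €53.63: sporting goods → 5.25% + 1.75% municipal = 7% → €3.75
Dozen eggs €5.34: grocery items → 4.75% + 0.5% municipal = 5.25% → €0.28
Jigsaw puzzle (1000 pc) €15.56: toys → 3% + 1.75% municipal = 4.75% → €0.74
Total tax = €3.51 + €2.68 + €0.63 + €2.03 + €3.75 + €0.28 + €0.74 = €13.62

€13.62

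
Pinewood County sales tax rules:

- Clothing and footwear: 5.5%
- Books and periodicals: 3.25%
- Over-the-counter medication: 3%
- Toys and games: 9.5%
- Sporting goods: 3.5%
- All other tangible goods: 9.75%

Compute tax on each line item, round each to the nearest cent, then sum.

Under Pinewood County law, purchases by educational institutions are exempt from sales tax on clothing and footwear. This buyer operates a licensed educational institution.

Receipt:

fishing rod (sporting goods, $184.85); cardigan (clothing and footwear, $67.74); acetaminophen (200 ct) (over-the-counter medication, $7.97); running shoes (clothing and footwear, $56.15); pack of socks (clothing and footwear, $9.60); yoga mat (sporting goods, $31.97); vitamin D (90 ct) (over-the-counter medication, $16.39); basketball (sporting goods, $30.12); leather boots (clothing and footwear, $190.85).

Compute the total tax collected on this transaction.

$9.37

Fishing rod $184.85: sporting goods → 3.5% → $6.47
Cardigan $67.74: clothing and footwear, buyer-exempt → 0% → $0.00
Acetaminophen (200 ct) $7.97: over-the-counter medication → 3% → $0.24
Running shoes $56.15: clothing and footwear, buyer-exempt → 0% → $0.00
Pack of socks $9.60: clothing and footwear, buyer-exempt → 0% → $0.00
Yoga mat $31.97: sporting goods → 3.5% → $1.12
Vitamin D (90 ct) $16.39: over-the-counter medication → 3% → $0.49
Basketball $30.12: sporting goods → 3.5% → $1.05
Leather boots $190.85: clothing and footwear, buyer-exempt → 0% → $0.00
Total tax = $6.47 + $0.24 + $1.12 + $0.49 + $1.05 = $9.37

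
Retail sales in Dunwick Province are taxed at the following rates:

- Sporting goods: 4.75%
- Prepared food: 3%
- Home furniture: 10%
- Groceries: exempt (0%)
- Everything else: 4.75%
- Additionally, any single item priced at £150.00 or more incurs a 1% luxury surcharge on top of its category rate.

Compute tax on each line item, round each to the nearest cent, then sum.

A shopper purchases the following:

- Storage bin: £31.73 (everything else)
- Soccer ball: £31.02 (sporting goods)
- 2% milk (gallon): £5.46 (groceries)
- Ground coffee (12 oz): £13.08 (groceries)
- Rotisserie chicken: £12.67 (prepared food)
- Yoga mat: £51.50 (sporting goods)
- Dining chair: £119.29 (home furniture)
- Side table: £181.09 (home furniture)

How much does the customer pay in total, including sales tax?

£483.50

Storage bin £31.73: everything else → 4.75% → £1.51
Soccer ball £31.02: sporting goods → 4.75% → £1.47
2% milk (gallon) £5.46: groceries → 0% → £0.00
Ground coffee (12 oz) £13.08: groceries → 0% → £0.00
Rotisserie chicken £12.67: prepared food → 3% → £0.38
Yoga mat £51.50: sporting goods → 4.75% → £2.45
Dining chair £119.29: home furniture → 10% → £11.93
Side table £181.09: home furniture → 10% + 1% surcharge = 11% → £19.92
Subtotal = £445.84; tax = £37.66; total due = £483.50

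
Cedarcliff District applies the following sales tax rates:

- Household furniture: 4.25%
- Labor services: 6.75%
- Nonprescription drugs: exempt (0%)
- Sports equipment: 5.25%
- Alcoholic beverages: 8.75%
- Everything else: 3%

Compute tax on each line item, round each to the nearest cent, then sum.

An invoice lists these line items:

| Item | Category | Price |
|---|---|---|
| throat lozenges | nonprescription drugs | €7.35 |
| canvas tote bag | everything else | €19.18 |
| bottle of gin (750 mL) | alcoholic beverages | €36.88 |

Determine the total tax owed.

€3.81

Throat lozenges €7.35: nonprescription drugs → 0% → €0.00
Canvas tote bag €19.18: everything else → 3% → €0.58
Bottle of gin (750 mL) €36.88: alcoholic beverages → 8.75% → €3.23
Total tax = €0.58 + €3.23 = €3.81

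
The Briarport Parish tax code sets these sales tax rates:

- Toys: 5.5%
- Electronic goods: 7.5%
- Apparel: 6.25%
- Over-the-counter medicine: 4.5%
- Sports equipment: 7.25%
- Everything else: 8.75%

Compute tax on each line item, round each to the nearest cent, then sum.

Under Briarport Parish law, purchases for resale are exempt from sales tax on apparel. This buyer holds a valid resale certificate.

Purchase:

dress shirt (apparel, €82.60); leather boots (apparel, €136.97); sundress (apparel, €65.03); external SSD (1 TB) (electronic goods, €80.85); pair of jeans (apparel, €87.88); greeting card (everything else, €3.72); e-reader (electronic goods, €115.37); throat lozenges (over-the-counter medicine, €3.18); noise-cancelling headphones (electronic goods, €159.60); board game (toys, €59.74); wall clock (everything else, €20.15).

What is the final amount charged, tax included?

Dress shirt €82.60: apparel, buyer-exempt → 0% → €0.00
Leather boots €136.97: apparel, buyer-exempt → 0% → €0.00
Sundress €65.03: apparel, buyer-exempt → 0% → €0.00
External SSD (1 TB) €80.85: electronic goods → 7.5% → €6.06
Pair of jeans €87.88: apparel, buyer-exempt → 0% → €0.00
Greeting card €3.72: everything else → 8.75% → €0.33
E-reader €115.37: electronic goods → 7.5% → €8.65
Throat lozenges €3.18: over-the-counter medicine → 4.5% → €0.14
Noise-cancelling headphones €159.60: electronic goods → 7.5% → €11.97
Board game €59.74: toys → 5.5% → €3.29
Wall clock €20.15: everything else → 8.75% → €1.76
Subtotal = €815.09; tax = €32.20; total due = €847.29

€847.29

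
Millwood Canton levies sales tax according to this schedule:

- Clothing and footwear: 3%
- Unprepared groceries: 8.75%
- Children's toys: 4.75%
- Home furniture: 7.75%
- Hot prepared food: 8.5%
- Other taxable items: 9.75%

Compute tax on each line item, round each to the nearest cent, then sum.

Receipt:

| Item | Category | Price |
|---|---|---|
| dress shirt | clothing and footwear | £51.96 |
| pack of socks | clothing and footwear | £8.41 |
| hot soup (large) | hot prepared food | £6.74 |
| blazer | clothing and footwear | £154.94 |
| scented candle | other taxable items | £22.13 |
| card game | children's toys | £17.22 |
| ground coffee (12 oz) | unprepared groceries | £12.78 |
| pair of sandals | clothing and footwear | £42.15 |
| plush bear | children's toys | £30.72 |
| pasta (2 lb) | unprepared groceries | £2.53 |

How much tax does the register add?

Dress shirt £51.96: clothing and footwear → 3% → £1.56
Pack of socks £8.41: clothing and footwear → 3% → £0.25
Hot soup (large) £6.74: hot prepared food → 8.5% → £0.57
Blazer £154.94: clothing and footwear → 3% → £4.65
Scented candle £22.13: other taxable items → 9.75% → £2.16
Card game £17.22: children's toys → 4.75% → £0.82
Ground coffee (12 oz) £12.78: unprepared groceries → 8.75% → £1.12
Pair of sandals £42.15: clothing and footwear → 3% → £1.26
Plush bear £30.72: children's toys → 4.75% → £1.46
Pasta (2 lb) £2.53: unprepared groceries → 8.75% → £0.22
Total tax = £1.56 + £0.25 + £0.57 + £4.65 + £2.16 + £0.82 + £1.12 + £1.26 + £1.46 + £0.22 = £14.07

£14.07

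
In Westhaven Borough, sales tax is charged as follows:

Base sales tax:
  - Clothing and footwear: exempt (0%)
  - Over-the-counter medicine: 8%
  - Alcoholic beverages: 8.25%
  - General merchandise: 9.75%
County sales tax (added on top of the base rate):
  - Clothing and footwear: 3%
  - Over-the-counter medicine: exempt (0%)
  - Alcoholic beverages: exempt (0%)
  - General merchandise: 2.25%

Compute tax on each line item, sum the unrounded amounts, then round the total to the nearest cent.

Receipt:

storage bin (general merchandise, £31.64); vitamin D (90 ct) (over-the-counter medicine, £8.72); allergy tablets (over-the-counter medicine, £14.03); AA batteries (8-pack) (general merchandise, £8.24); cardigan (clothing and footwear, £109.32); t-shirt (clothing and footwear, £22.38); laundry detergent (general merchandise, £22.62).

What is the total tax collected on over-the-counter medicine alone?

Vitamin D (90 ct) £8.72: over-the-counter medicine → 8% + 0% county = 8% → £0.6976
Allergy tablets £14.03: over-the-counter medicine → 8% + 0% county = 8% → £1.1224
Tax on over-the-counter medicine: unrounded sum = £1.82 → £1.82

£1.82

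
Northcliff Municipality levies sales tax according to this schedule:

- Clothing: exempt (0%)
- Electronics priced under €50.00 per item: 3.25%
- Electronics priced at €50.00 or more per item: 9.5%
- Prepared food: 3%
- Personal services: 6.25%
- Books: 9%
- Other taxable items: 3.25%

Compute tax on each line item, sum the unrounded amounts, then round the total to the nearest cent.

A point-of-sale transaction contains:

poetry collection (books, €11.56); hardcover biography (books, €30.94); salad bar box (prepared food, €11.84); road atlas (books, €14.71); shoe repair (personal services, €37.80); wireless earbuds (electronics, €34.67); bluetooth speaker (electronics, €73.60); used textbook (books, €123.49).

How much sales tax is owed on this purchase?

Poetry collection €11.56: books → 9% → €1.0404
Hardcover biography €30.94: books → 9% → €2.7846
Salad bar box €11.84: prepared food → 3% → €0.3552
Road atlas €14.71: books → 9% → €1.3239
Shoe repair €37.80: personal services → 6.25% → €2.3625
Wireless earbuds €34.67: electronics, under €50.00 → 3.25% → €1.126775
Bluetooth speaker €73.60: electronics, €50.00 or more → 9.5% → €6.992
Used textbook €123.49: books → 9% → €11.1141
Unrounded tax sum = €27.099475 → €27.10

€27.10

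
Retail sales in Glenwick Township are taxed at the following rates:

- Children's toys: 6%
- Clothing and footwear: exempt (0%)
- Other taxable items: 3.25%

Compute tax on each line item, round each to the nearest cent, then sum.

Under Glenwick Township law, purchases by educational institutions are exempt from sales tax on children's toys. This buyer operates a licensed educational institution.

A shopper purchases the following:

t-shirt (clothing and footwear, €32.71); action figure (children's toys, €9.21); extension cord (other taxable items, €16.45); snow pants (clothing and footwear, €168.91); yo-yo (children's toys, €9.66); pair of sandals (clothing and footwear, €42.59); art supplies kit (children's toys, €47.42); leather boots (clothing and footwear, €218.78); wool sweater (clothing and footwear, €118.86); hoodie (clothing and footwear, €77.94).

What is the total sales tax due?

€0.53

T-shirt €32.71: clothing and footwear → 0% → €0.00
Action figure €9.21: children's toys, buyer-exempt → 0% → €0.00
Extension cord €16.45: other taxable items → 3.25% → €0.53
Snow pants €168.91: clothing and footwear → 0% → €0.00
Yo-yo €9.66: children's toys, buyer-exempt → 0% → €0.00
Pair of sandals €42.59: clothing and footwear → 0% → €0.00
Art supplies kit €47.42: children's toys, buyer-exempt → 0% → €0.00
Leather boots €218.78: clothing and footwear → 0% → €0.00
Wool sweater €118.86: clothing and footwear → 0% → €0.00
Hoodie €77.94: clothing and footwear → 0% → €0.00
Total tax = €0.53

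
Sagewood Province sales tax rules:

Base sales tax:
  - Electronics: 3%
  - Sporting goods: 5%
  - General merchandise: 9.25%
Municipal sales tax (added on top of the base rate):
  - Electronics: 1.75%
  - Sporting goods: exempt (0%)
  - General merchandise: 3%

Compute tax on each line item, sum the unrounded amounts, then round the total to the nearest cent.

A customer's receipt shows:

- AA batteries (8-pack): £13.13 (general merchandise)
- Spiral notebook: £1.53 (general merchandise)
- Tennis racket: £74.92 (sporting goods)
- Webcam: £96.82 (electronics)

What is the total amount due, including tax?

£196.54

AA batteries (8-pack) £13.13: general merchandise → 9.25% + 3% municipal = 12.25% → £1.608425
Spiral notebook £1.53: general merchandise → 9.25% + 3% municipal = 12.25% → £0.187425
Tennis racket £74.92: sporting goods → 5% + 0% municipal = 5% → £3.746
Webcam £96.82: electronics → 3% + 1.75% municipal = 4.75% → £4.59895
Subtotal = £186.40; unrounded tax = £10.1408 → £10.14; total due = £196.54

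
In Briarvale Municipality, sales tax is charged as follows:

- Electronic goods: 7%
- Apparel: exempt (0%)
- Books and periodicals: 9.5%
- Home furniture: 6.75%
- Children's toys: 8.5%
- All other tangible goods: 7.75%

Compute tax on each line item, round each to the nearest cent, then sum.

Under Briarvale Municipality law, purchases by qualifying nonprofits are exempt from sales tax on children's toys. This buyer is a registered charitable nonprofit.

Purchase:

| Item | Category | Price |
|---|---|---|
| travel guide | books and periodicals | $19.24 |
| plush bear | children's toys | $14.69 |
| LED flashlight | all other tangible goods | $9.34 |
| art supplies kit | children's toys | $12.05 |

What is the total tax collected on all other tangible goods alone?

LED flashlight $9.34: all other tangible goods → 7.75% → $0.72
Tax on all other tangible goods = $0.72

$0.72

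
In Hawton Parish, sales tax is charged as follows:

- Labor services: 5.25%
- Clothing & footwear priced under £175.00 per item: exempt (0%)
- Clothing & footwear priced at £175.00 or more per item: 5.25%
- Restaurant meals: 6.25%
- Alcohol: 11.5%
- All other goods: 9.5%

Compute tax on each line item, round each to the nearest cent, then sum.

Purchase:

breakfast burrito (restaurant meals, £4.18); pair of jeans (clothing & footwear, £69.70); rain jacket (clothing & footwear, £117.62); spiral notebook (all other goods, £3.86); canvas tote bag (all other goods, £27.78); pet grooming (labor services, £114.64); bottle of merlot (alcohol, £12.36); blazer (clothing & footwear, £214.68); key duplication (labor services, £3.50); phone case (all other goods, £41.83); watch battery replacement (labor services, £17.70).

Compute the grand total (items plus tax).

£654.91

Breakfast burrito £4.18: restaurant meals → 6.25% → £0.26
Pair of jeans £69.70: clothing & footwear, under £175.00 → 0% → £0.00
Rain jacket £117.62: clothing & footwear, under £175.00 → 0% → £0.00
Spiral notebook £3.86: all other goods → 9.5% → £0.37
Canvas tote bag £27.78: all other goods → 9.5% → £2.64
Pet grooming £114.64: labor services → 5.25% → £6.02
Bottle of merlot £12.36: alcohol → 11.5% → £1.42
Blazer £214.68: clothing & footwear, £175.00 or more → 5.25% → £11.27
Key duplication £3.50: labor services → 5.25% → £0.18
Phone case £41.83: all other goods → 9.5% → £3.97
Watch battery replacement £17.70: labor services → 5.25% → £0.93
Subtotal = £627.85; tax = £27.06; total due = £654.91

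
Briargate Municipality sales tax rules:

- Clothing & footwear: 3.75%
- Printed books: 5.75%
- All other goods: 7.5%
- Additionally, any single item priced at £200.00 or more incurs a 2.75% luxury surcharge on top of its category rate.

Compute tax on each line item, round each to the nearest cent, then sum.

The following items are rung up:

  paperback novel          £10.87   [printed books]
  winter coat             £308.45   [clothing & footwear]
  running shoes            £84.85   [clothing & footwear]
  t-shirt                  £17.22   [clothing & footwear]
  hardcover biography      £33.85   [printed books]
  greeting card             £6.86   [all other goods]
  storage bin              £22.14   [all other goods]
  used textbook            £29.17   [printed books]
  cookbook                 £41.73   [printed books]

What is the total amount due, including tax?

Paperback novel £10.87: printed books → 5.75% → £0.63
Winter coat £308.45: clothing & footwear → 3.75% + 2.75% surcharge = 6.5% → £20.05
Running shoes £84.85: clothing & footwear → 3.75% → £3.18
T-shirt £17.22: clothing & footwear → 3.75% → £0.65
Hardcover biography £33.85: printed books → 5.75% → £1.95
Greeting card £6.86: all other goods → 7.5% → £0.51
Storage bin £22.14: all other goods → 7.5% → £1.66
Used textbook £29.17: printed books → 5.75% → £1.68
Cookbook £41.73: printed books → 5.75% → £2.40
Subtotal = £555.14; tax = £32.71; total due = £587.85

£587.85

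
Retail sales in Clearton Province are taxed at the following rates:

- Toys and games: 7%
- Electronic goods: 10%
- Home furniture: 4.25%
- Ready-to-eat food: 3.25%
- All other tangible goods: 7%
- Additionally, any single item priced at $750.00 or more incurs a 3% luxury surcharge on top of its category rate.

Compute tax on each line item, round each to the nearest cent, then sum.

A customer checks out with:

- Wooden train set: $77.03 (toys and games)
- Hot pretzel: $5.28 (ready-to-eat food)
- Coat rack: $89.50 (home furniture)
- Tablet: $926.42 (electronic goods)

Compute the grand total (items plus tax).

$1228.02

Wooden train set $77.03: toys and games → 7% → $5.39
Hot pretzel $5.28: ready-to-eat food → 3.25% → $0.17
Coat rack $89.50: home furniture → 4.25% → $3.80
Tablet $926.42: electronic goods → 10% + 3% surcharge = 13% → $120.43
Subtotal = $1098.23; tax = $129.79; total due = $1228.02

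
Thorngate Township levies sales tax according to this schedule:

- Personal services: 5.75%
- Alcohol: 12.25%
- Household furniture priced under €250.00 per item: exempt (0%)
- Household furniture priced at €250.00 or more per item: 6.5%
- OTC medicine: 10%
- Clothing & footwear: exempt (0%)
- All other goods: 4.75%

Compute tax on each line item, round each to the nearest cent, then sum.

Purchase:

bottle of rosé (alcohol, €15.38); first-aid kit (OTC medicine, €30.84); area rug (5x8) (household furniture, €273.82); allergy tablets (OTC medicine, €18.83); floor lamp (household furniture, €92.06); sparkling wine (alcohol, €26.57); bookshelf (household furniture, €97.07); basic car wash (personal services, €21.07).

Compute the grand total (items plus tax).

€604.74

Bottle of rosé €15.38: alcohol → 12.25% → €1.88
First-aid kit €30.84: OTC medicine → 10% → €3.08
Area rug (5x8) €273.82: household furniture, €250.00 or more → 6.5% → €17.80
Allergy tablets €18.83: OTC medicine → 10% → €1.88
Floor lamp €92.06: household furniture, under €250.00 → 0% → €0.00
Sparkling wine €26.57: alcohol → 12.25% → €3.25
Bookshelf €97.07: household furniture, under €250.00 → 0% → €0.00
Basic car wash €21.07: personal services → 5.75% → €1.21
Subtotal = €575.64; tax = €29.10; total due = €604.74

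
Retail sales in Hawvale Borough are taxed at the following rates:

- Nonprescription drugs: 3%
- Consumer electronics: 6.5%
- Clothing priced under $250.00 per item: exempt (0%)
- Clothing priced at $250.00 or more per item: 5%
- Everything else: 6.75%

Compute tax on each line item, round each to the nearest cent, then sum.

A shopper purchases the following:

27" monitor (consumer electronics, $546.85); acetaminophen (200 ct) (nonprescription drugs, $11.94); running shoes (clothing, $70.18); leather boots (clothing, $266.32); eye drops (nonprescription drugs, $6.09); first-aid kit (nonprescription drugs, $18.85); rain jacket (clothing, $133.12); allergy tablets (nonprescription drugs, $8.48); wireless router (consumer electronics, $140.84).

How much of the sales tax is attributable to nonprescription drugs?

Acetaminophen (200 ct) $11.94: nonprescription drugs → 3% → $0.36
Eye drops $6.09: nonprescription drugs → 3% → $0.18
First-aid kit $18.85: nonprescription drugs → 3% → $0.57
Allergy tablets $8.48: nonprescription drugs → 3% → $0.25
Tax on nonprescription drugs = $0.36 + $0.18 + $0.57 + $0.25 = $1.36

$1.36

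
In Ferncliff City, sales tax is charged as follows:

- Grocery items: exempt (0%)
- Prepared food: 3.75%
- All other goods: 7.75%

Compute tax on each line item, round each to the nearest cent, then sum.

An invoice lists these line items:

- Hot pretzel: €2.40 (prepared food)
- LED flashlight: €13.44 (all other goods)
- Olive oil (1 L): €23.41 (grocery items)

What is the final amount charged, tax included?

Hot pretzel €2.40: prepared food → 3.75% → €0.09
LED flashlight €13.44: all other goods → 7.75% → €1.04
Olive oil (1 L) €23.41: grocery items → 0% → €0.00
Subtotal = €39.25; tax = €1.13; total due = €40.38

€40.38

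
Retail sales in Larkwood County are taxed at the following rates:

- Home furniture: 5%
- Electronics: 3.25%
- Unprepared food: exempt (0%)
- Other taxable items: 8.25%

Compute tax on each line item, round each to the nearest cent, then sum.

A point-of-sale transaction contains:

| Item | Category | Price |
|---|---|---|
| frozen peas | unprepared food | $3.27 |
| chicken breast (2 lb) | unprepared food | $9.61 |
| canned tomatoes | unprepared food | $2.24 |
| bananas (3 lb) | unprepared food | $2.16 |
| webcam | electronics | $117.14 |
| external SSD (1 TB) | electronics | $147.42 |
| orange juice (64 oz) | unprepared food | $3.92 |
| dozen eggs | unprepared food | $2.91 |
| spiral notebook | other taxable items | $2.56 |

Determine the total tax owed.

Frozen peas $3.27: unprepared food → 0% → $0.00
Chicken breast (2 lb) $9.61: unprepared food → 0% → $0.00
Canned tomatoes $2.24: unprepared food → 0% → $0.00
Bananas (3 lb) $2.16: unprepared food → 0% → $0.00
Webcam $117.14: electronics → 3.25% → $3.81
External SSD (1 TB) $147.42: electronics → 3.25% → $4.79
Orange juice (64 oz) $3.92: unprepared food → 0% → $0.00
Dozen eggs $2.91: unprepared food → 0% → $0.00
Spiral notebook $2.56: other taxable items → 8.25% → $0.21
Total tax = $3.81 + $4.79 + $0.21 = $8.81

$8.81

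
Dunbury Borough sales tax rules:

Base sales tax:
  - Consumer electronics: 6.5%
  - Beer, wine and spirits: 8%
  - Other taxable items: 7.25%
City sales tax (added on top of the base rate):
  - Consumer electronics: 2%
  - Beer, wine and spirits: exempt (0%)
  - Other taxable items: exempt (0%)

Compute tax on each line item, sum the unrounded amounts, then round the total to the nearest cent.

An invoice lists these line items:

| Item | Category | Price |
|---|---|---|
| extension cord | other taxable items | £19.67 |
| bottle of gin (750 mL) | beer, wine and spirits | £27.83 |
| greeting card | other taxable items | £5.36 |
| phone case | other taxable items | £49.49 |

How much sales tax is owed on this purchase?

£7.63

Extension cord £19.67: other taxable items → 7.25% + 0% city = 7.25% → £1.426075
Bottle of gin (750 mL) £27.83: beer, wine and spirits → 8% + 0% city = 8% → £2.2264
Greeting card £5.36: other taxable items → 7.25% + 0% city = 7.25% → £0.3886
Phone case £49.49: other taxable items → 7.25% + 0% city = 7.25% → £3.588025
Unrounded tax sum = £7.6291 → £7.63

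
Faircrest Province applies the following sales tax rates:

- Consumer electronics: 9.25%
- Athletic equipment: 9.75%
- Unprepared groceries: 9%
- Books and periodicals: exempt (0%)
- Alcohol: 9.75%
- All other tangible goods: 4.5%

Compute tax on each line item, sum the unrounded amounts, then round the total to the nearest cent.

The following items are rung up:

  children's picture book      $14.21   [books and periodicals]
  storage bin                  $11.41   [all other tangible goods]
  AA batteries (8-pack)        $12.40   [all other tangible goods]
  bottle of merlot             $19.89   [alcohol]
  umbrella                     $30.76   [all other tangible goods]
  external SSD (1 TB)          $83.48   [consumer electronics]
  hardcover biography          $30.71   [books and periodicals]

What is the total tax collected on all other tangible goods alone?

$2.46

Storage bin $11.41: all other tangible goods → 4.5% → $0.51345
AA batteries (8-pack) $12.40: all other tangible goods → 4.5% → $0.558
Umbrella $30.76: all other tangible goods → 4.5% → $1.3842
Tax on all other tangible goods: unrounded sum = $2.45565 → $2.46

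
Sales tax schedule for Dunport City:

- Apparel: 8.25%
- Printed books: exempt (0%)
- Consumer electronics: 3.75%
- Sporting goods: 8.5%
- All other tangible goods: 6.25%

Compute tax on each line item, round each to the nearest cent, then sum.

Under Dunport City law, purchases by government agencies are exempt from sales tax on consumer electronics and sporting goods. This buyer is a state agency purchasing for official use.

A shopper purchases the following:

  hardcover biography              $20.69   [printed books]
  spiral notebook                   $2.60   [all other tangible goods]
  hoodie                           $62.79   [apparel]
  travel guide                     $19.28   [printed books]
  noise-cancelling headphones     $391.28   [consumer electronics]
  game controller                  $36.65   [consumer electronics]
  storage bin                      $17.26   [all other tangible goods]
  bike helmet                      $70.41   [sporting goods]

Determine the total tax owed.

$6.42

Hardcover biography $20.69: printed books → 0% → $0.00
Spiral notebook $2.60: all other tangible goods → 6.25% → $0.16
Hoodie $62.79: apparel → 8.25% → $5.18
Travel guide $19.28: printed books → 0% → $0.00
Noise-cancelling headphones $391.28: consumer electronics, buyer-exempt → 0% → $0.00
Game controller $36.65: consumer electronics, buyer-exempt → 0% → $0.00
Storage bin $17.26: all other tangible goods → 6.25% → $1.08
Bike helmet $70.41: sporting goods, buyer-exempt → 0% → $0.00
Total tax = $0.16 + $5.18 + $1.08 = $6.42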